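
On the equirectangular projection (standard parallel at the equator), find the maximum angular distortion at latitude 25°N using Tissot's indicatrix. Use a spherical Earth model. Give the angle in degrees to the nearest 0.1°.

Plate carrée maps x = Rλ, y = Rφ. The meridian scale is h = 1 and the parallel scale is k = 1/cos φ = sec φ.
At 25°: h = 1.000, k = 1.103; principal scales a = 1.103, b = 1.000.
sin(ω/2) = (a − b)/(a + b) = 0.1034/2.103 = 0.04915, so ω = 2 arcsin(0.04915) ≈ 5.6°.

5.6°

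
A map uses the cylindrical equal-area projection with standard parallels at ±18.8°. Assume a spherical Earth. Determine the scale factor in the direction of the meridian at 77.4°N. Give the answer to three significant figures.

0.230

Cylindrical equal-area (φ₀ = 18.8°): h = cos φ / cos 18.8° along meridians, k = cos 18.8° / cos φ along parallels; h·k = 1.
h = cos 77.4° / cos 18.8° = 0.2181/0.9466 = 0.2304.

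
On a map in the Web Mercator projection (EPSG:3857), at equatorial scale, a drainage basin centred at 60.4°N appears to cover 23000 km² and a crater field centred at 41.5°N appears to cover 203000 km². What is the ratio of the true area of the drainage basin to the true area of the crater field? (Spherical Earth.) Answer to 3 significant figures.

On Mercator the areal scale is sec²φ, so true area = apparent × cos²φ.
True area of drainage basin: 23000 × cos²(60.4°) = 23000 × 0.2440 = 5612 km².
True area of crater field: 203000 × cos²(41.5°) = 203000 × 0.5609 = 113900 km².
Ratio = 5612 / 113900 ≈ 0.0493.

0.0493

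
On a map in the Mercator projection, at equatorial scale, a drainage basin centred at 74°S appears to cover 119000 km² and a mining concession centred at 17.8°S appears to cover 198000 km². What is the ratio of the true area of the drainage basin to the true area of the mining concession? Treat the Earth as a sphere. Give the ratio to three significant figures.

On Mercator the areal scale is sec²φ, so true area = apparent × cos²φ.
True area of drainage basin: 119000 × cos²(74°) = 119000 × 0.07598 = 9041 km².
True area of mining concession: 198000 × cos²(17.8°) = 198000 × 0.9066 = 179500 km².
Ratio = 9041 / 179500 ≈ 0.0504.

0.0504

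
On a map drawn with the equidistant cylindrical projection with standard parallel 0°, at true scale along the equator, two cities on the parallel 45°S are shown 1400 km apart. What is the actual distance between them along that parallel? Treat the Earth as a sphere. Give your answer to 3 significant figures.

990 km

For the equirectangular projection with φ₀ = 0 (plate carrée), h = 1 along meridians and k = sec φ along parallels.
Along the parallel at 45°, map distances are exaggerated by k = sec 45° = 1.414.
True distance = 1400 / 1.414 = 1400 × cos 45° ≈ 990 km.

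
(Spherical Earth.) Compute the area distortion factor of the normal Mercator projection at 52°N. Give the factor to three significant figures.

2.64

For Mercator, h = k = sec φ (a conformal cylindrical projection has a single point scale, 1/cos φ).
Areal scale = k² = sec²φ = 1/cos²(52°) = 1/0.6157² = 2.638.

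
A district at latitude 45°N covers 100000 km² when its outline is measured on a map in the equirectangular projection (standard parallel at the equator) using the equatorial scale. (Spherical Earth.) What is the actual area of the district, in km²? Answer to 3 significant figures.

70700 km²

For the equirectangular projection with φ₀ = 0 (plate carrée), h = 1 along meridians and k = sec φ along parallels.
Areal scale = h·k = 1 × sec φ; at 45°, h = 1.000, k = 1.414, so h·k = 1.414.
True area = apparent / (areal scale) = 100000 / 1.414 ≈ 70700 km².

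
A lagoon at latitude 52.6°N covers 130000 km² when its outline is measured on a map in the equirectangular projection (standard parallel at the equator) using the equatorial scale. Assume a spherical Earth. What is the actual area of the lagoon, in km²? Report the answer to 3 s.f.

79000 km²

Plate carrée maps x = Rλ, y = Rφ. The meridian scale is h = 1 and the parallel scale is k = 1/cos φ = sec φ.
Areal scale = h·k = 1 × sec φ; at 52.6°, h = 1.000, k = 1.646, so h·k = 1.646.
True area = apparent / (areal scale) = 130000 / 1.646 ≈ 79000 km².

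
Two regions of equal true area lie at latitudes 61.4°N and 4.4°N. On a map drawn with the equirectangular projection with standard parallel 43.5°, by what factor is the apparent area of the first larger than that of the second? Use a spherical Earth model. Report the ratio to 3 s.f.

2.08

In the equirectangular projection with standard parallel φ₀ = 43.5° (x = Rλ cos φ₀, y = Rφ), meridians are true-scale (h = 1) and the parallel scale is k = cos φ₀ / cos φ.
Areal scale at 61.4°: h·k = 1.000 × 1.515 = 1.515.
Areal scale at 4.4°: h·k = 1.000 × 0.7275 = 0.7275.
Ratio = 1.515/0.7275 ≈ 2.08.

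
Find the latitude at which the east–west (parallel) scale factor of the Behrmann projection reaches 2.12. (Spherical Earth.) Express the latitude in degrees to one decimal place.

Behrmann is a cylindrical equal-area projection with standard parallels at ±30°. For cylindrical equal-area with standard parallel φ₀, h = cos φ / cos φ₀ and k = cos φ₀ / cos φ, so h·k = 1.
k = cos φ₀ / cos φ = 2.12  ⇒  cos φ = cos 30° / 2.12 = 0.4085.
φ = arccos(0.4085) ≈ 65.9°.

65.9°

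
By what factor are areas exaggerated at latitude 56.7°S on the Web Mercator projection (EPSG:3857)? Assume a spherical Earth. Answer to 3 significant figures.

The Mercator projection is conformal; its linear scale factor is the same in every direction and equals sec φ = 1/cos φ.
Areal scale = k² = sec²φ = 1/cos²(56.7°) = 1/0.5490² = 3.318.

3.32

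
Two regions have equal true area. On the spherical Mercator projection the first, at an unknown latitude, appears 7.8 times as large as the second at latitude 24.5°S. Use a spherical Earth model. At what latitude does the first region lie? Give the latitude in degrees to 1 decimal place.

On Mercator, (apparent₁)/(apparent₂) = sec²φ₁ / sec²φ₂ when true areas are equal.
cos²φ₂ / cos²φ₁ = 7.8  ⇒  cos φ₁ = cos 24.5° / √7.8 = 0.9100/2.793 = 0.3258.
φ₁ = arccos(0.3258) ≈ 71.0°.

71.0°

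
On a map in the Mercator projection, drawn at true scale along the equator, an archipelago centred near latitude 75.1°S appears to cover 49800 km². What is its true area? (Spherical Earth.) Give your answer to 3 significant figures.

3290 km²

The Mercator projection is conformal; its linear scale factor is the same in every direction and equals sec φ = 1/cos φ.
Areal scale = k² = sec²φ = 1/cos²(75.1°) = 1/0.2571² = 15.12.
True area = apparent / (areal scale) = 49800 / 15.12 ≈ 3290 km².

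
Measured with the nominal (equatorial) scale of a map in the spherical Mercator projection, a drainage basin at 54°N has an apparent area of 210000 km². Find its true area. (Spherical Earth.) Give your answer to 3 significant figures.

72600 km²

The Mercator projection is conformal; its linear scale factor is the same in every direction and equals sec φ = 1/cos φ.
Areal scale = k² = sec²φ = 1/cos²(54°) = 1/0.5878² = 2.894.
True area = apparent / (areal scale) = 210000 / 2.894 ≈ 72600 km².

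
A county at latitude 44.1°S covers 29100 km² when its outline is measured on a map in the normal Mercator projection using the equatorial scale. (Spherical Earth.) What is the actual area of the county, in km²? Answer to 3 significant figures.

Mercator is conformal, so the point scale is isotropic: h = k = sec φ = 1/cos φ.
Areal scale = k² = sec²φ = 1/cos²(44.1°) = 1/0.7181² = 1.939.
True area = apparent / (areal scale) = 29100 / 1.939 ≈ 15000 km².

15000 km²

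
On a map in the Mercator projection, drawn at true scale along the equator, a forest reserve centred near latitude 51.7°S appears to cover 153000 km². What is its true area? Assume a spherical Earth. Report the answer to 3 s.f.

Mercator is conformal, so the point scale is isotropic: h = k = sec φ = 1/cos φ.
Areal scale = k² = sec²φ = 1/cos²(51.7°) = 1/0.6198² = 2.603.
True area = apparent / (areal scale) = 153000 / 2.603 ≈ 58800 km².

58800 km²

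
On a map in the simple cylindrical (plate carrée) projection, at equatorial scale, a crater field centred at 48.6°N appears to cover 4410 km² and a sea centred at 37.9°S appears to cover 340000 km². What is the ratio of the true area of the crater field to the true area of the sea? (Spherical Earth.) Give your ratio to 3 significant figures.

On the plate carrée, areal scale = h·k = 1 × sec φ, so true area = apparent × cos φ.
True area of crater field: 4410 × cos(48.6°) = 4410 × 0.6613 = 2916 km².
True area of sea: 340000 × cos(37.9°) = 340000 × 0.7891 = 268300 km².
Ratio = 2916 / 268300 ≈ 0.0109.

0.0109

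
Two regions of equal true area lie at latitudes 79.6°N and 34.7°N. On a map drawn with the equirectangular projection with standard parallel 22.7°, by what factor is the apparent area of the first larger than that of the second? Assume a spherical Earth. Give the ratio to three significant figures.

4.55

The equidistant cylindrical projection with φ₀ = 22.7° has h = 1 (meridians true) and k = cos φ₀ / cos φ along parallels.
Areal scale at 79.6°: h·k = 1.000 × 5.110 = 5.110.
Areal scale at 34.7°: h·k = 1.000 × 1.122 = 1.122.
Ratio = 5.110/1.122 ≈ 4.55.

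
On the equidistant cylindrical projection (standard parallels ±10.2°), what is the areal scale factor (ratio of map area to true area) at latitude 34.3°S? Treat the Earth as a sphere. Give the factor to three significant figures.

In the equirectangular projection with standard parallel φ₀ = 10.2° (x = Rλ cos φ₀, y = Rφ), meridians are true-scale (h = 1) and the parallel scale is k = cos φ₀ / cos φ.
Areal scale = h·k = 1 × cos φ₀ / cos φ; at 34.3°, h = 1.000, k = 1.191, so h·k = 1.191.

1.19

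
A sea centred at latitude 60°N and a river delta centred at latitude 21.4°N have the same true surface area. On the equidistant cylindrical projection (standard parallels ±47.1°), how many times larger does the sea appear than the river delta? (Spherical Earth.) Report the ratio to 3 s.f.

1.86

With standard parallel φ₀ = 47.1°, the equirectangular projection gives x = Rλ cos φ₀, y = Rφ, so h = 1 and k = cos 47.1° / cos φ.
Areal scale at 60°: h·k = 1.000 × 1.361 = 1.361.
Areal scale at 21.4°: h·k = 1.000 × 0.7311 = 0.7311.
Ratio = 1.361/0.7311 ≈ 1.86.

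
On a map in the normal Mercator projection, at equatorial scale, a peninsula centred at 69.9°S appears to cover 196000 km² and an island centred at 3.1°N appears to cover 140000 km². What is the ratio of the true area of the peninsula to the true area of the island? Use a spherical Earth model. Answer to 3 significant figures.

0.166

On Mercator the areal scale is sec²φ, so true area = apparent × cos²φ.
True area of peninsula: 196000 × cos²(69.9°) = 196000 × 0.1181 = 23150 km².
True area of island: 140000 × cos²(3.1°) = 140000 × 0.9971 = 139600 km².
Ratio = 23150 / 139600 ≈ 0.166.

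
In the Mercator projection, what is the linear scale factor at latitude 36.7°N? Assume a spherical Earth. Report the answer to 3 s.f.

1.25

The Mercator projection is conformal; its linear scale factor is the same in every direction and equals sec φ = 1/cos φ.
k = 1/cos 36.7° = 1/0.8018 = 1.247.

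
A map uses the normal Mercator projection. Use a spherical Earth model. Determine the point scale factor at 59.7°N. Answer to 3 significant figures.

Mercator is conformal, so the point scale is isotropic: h = k = sec φ = 1/cos φ.
k = 1/cos 59.7° = 1/0.5045 = 1.982.

1.98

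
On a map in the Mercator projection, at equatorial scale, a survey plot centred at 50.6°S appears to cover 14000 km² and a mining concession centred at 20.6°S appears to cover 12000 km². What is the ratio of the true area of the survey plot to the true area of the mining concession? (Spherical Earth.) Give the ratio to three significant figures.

0.536

On Mercator the areal scale is sec²φ, so true area = apparent × cos²φ.
True area of survey plot: 14000 × cos²(50.6°) = 14000 × 0.4029 = 5640 km².
True area of mining concession: 12000 × cos²(20.6°) = 12000 × 0.8762 = 10510 km².
Ratio = 5640 / 10510 ≈ 0.536.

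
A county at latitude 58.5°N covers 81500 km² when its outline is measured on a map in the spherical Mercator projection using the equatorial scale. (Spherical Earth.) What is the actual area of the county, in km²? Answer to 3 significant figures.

22200 km²

Mercator is conformal, so the point scale is isotropic: h = k = sec φ = 1/cos φ.
Areal scale = k² = sec²φ = 1/cos²(58.5°) = 1/0.5225² = 3.663.
True area = apparent / (areal scale) = 81500 / 3.663 ≈ 22200 km².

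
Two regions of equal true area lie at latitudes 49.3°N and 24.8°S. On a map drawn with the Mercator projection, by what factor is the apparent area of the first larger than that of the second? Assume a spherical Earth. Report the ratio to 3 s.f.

1.94

Mercator is conformal with k = sec φ, so areal scale = k² = sec²φ.
At 49.3°: sec²(49.3°) = 1/0.6521² = 2.352.
At 24.8°: sec²(24.8°) = 1/0.9078² = 1.214.
Ratio = 2.352/1.214 = cos²(24.8°)/cos²(49.3°) ≈ 1.94.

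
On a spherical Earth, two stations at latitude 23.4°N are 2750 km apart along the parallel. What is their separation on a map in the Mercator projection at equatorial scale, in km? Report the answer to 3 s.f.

The Mercator projection is conformal; its linear scale factor is the same in every direction and equals sec φ = 1/cos φ.
Along the parallel, k = sec 23.4° = 1/0.9178 = 1.090.
Map distance = 2750 × 1.090 ≈ 3000 km.

3000 km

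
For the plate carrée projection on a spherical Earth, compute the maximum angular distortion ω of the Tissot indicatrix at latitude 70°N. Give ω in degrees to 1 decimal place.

58.7°

Plate carrée maps x = Rλ, y = Rφ. The meridian scale is h = 1 and the parallel scale is k = 1/cos φ = sec φ.
At 70°: h = 1.000, k = 2.924; principal scales a = 2.924, b = 1.000.
sin(ω/2) = (a − b)/(a + b) = 1.924/3.924 = 0.4903, so ω = 2 arcsin(0.4903) ≈ 58.7°.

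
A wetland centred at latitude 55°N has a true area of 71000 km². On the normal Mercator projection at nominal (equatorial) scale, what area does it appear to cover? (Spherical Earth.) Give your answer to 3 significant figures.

216000 km²

For Mercator, h = k = sec φ (a conformal cylindrical projection has a single point scale, 1/cos φ).
Areal scale = k² = sec²φ = 1/cos²(55°) = 1/0.5736² = 3.040.
Apparent area = 71000 × 3.040 ≈ 216000 km².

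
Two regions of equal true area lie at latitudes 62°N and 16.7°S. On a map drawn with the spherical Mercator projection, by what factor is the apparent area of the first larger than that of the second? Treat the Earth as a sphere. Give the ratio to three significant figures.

On Mercator, area is exaggerated by sec²φ = 1/cos²φ.
At 62°: sec²(62°) = 1/0.4695² = 4.537.
At 16.7°: sec²(16.7°) = 1/0.9578² = 1.090.
Ratio = 4.537/1.090 = cos²(16.7°)/cos²(62°) ≈ 4.16.

4.16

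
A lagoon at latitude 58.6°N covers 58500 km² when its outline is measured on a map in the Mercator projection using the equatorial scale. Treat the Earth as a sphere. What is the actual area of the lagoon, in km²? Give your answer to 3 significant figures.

Mercator is conformal, so the point scale is isotropic: h = k = sec φ = 1/cos φ.
Areal scale = k² = sec²φ = 1/cos²(58.6°) = 1/0.5210² = 3.684.
True area = apparent / (areal scale) = 58500 / 3.684 ≈ 15900 km².

15900 km²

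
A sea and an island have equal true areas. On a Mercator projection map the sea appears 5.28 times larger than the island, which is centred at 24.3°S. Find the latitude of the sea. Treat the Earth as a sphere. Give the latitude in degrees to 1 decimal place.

66.6°

Mercator areal scale is sec²φ, so apparent-area ratio = sec²φ₁ / sec²φ₂ = cos²φ₂ / cos²φ₁.
cos²φ₂ / cos²φ₁ = 5.28  ⇒  cos φ₁ = cos 24.3° / √5.28 = 0.9114/2.298 = 0.3966.
φ₁ = arccos(0.3966) ≈ 66.6°.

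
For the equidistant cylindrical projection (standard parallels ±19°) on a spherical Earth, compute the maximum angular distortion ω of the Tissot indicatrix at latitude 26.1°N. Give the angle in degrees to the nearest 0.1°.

In the equirectangular projection with standard parallel φ₀ = 19° (x = Rλ cos φ₀, y = Rφ), meridians are true-scale (h = 1) and the parallel scale is k = cos φ₀ / cos φ.
At 26.1°: h = 1.000, k = 1.053; principal scales a = 1.053, b = 1.000.
sin(ω/2) = (a − b)/(a + b) = 0.05288/2.053 = 0.02576, so ω = 2 arcsin(0.02576) ≈ 3.0°.

3.0°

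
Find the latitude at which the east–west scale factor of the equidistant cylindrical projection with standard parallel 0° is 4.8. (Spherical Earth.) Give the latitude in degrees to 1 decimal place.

Plate carrée: h = 1, k = sec φ along parallels.
sec φ = 4.8  ⇒  cos φ = 0.2083  ⇒  φ ≈ 78.0°.

78.0°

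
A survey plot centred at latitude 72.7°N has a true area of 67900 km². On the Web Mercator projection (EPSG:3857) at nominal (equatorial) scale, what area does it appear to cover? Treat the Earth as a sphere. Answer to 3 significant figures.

The Mercator projection is conformal; its linear scale factor is the same in every direction and equals sec φ = 1/cos φ.
Areal scale = k² = sec²φ = 1/cos²(72.7°) = 1/0.2974² = 11.31.
Apparent area = 67900 × 11.31 ≈ 768000 km².

768000 km²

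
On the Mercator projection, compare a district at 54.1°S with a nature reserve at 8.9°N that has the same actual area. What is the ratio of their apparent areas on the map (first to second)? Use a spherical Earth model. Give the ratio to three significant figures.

2.84

Mercator is conformal with k = sec φ, so areal scale = k² = sec²φ.
At 54.1°: sec²(54.1°) = 1/0.5864² = 2.908.
At 8.9°: sec²(8.9°) = 1/0.9880² = 1.025.
Ratio = 2.908/1.025 = cos²(8.9°)/cos²(54.1°) ≈ 2.84.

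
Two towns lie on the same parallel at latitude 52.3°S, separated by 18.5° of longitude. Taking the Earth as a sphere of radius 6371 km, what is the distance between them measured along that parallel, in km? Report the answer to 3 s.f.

1260 km

Arc length along a parallel = R cos φ · Δλ (with Δλ in radians).
= 6371 × cos 52.3° × (18.5° × π/180) = 6371 × 0.6115 × 0.3229 ≈ 1260 km.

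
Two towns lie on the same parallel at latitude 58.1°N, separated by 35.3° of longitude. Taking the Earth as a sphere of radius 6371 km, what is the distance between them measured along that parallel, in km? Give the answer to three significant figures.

2070 km

Arc length along a parallel = R cos φ · Δλ (with Δλ in radians).
= 6371 × cos 58.1° × (35.3° × π/180) = 6371 × 0.5284 × 0.6161 ≈ 2070 km.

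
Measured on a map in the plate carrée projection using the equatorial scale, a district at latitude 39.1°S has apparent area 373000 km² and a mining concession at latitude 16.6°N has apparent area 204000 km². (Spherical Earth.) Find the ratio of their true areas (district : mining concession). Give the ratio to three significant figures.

1.48

On the plate carrée, areal scale = h·k = 1 × sec φ, so true area = apparent × cos φ.
True area of district: 373000 × cos(39.1°) = 373000 × 0.7760 = 289500 km².
True area of mining concession: 204000 × cos(16.6°) = 204000 × 0.9583 = 195500 km².
Ratio = 289500 / 195500 ≈ 1.48.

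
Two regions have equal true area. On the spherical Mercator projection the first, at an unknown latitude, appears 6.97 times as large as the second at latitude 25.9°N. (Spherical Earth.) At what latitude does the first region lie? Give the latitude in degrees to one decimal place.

70.1°

On Mercator, (apparent₁)/(apparent₂) = sec²φ₁ / sec²φ₂ when true areas are equal.
cos²φ₂ / cos²φ₁ = 6.97  ⇒  cos φ₁ = cos 25.9° / √6.97 = 0.8996/2.640 = 0.3407.
φ₁ = arccos(0.3407) ≈ 70.1°.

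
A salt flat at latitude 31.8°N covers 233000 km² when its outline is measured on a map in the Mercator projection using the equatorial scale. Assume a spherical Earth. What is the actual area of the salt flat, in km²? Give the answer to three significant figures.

The Mercator projection is conformal; its linear scale factor is the same in every direction and equals sec φ = 1/cos φ.
Areal scale = k² = sec²φ = 1/cos²(31.8°) = 1/0.8499² = 1.384.
True area = apparent / (areal scale) = 233000 / 1.384 ≈ 168000 km².

168000 km²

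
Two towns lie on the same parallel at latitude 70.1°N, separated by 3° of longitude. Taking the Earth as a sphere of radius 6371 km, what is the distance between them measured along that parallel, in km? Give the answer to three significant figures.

Arc length along a parallel = R cos φ · Δλ (with Δλ in radians).
= 6371 × cos 70.1° × (3° × π/180) = 6371 × 0.3404 × 0.05236 ≈ 114 km.

114 km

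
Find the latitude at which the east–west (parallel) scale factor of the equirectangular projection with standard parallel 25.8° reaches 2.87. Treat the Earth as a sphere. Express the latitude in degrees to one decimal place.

In the equirectangular projection with standard parallel φ₀ = 25.8° (x = Rλ cos φ₀, y = Rφ), meridians are true-scale (h = 1) and the parallel scale is k = cos φ₀ / cos φ.
k = cos φ₀ / cos φ = 2.87  ⇒  cos φ = cos 25.8° / 2.87 = 0.3137.
φ = arccos(0.3137) ≈ 71.7°.

71.7°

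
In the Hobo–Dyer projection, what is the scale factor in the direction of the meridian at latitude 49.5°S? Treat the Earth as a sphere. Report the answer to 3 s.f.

Hobo–Dyer is a cylindrical equal-area projection with standard parallels at ±37.5°. For cylindrical equal-area with standard parallel φ₀, h = cos φ / cos φ₀ and k = cos φ₀ / cos φ, so h·k = 1.
h = cos 49.5° / cos 37.5° = 0.6494/0.7934 = 0.8186.

0.819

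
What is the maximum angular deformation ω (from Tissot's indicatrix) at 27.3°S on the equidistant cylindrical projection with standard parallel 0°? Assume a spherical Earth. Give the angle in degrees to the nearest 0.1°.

6.8°

In the plate carrée (x = Rλ, y = Rφ), meridians are true-scale (h = 1) and parallels are stretched by k = sec φ.
At 27.3°: h = 1.000, k = 1.125; principal scales a = 1.125, b = 1.000.
sin(ω/2) = (a − b)/(a + b) = 0.1253/2.125 = 0.05898, so ω = 2 arcsin(0.05898) ≈ 6.8°.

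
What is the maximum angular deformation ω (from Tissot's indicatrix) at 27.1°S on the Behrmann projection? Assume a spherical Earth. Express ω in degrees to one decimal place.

Behrmann is a cylindrical equal-area projection with standard parallels at ±30°. For cylindrical equal-area with standard parallel φ₀, h = cos φ / cos φ₀ and k = cos φ₀ / cos φ, so h·k = 1.
At 27.1°: h = 1.028, k = 0.9728; principal scales a = 1.028, b = 0.9728.
sin(ω/2) = (a − b)/(a + b) = 0.05510/2.001 = 0.02754, so ω = 2 arcsin(0.02754) ≈ 3.2°.

3.2°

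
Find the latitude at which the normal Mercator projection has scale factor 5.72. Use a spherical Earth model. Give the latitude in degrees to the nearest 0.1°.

Mercator scale is k = sec φ = 1/cos φ.
1/cos φ = 5.72  ⇒  cos φ = 0.1748  ⇒  φ = arccos(0.1748) ≈ 79.9°.

79.9°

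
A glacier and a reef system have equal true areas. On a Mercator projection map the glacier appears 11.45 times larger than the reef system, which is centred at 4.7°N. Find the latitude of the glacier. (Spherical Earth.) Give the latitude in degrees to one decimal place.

On Mercator, (apparent₁)/(apparent₂) = sec²φ₁ / sec²φ₂ when true areas are equal.
cos²φ₂ / cos²φ₁ = 11.45  ⇒  cos φ₁ = cos 4.7° / √11.45 = 0.9966/3.384 = 0.2945.
φ₁ = arccos(0.2945) ≈ 72.9°.

72.9°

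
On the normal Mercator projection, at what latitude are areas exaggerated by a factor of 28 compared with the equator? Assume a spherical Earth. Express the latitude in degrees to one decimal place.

79.1°

Mercator areal scale is sec²φ.
sec²φ = 28  ⇒  cos²φ = 0.03571  ⇒  cos φ = 0.1890.
φ = arccos(0.1890) ≈ 79.1°.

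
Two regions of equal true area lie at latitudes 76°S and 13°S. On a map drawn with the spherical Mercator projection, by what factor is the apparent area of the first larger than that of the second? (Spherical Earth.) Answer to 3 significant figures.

Mercator areal scale is sec²φ.
At 76°: sec²(76°) = 1/0.2419² = 17.09.
At 13°: sec²(13°) = 1/0.9744² = 1.053.
Ratio = 17.09/1.053 = cos²(13°)/cos²(76°) ≈ 16.2.

16.2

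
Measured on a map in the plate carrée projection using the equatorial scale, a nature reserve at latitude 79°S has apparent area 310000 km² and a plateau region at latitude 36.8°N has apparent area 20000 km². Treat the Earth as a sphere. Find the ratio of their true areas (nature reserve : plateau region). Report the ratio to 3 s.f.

3.69

On the plate carrée, areal scale = h·k = 1 × sec φ, so true area = apparent × cos φ.
True area of nature reserve: 310000 × cos(79°) = 310000 × 0.1908 = 59150 km².
True area of plateau region: 20000 × cos(36.8°) = 20000 × 0.8007 = 16010 km².
Ratio = 59150 / 16010 ≈ 3.69.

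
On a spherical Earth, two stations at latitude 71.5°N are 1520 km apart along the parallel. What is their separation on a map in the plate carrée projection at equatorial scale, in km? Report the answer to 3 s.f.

4790 km

Plate carrée maps x = Rλ, y = Rφ. The meridian scale is h = 1 and the parallel scale is k = 1/cos φ = sec φ.
Along the parallel, k = sec 71.5° = 1/0.3173 = 3.152.
Map distance = 1520 × 3.152 ≈ 4790 km.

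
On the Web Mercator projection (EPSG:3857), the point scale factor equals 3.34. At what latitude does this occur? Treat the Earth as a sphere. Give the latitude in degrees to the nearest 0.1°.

72.6°

Mercator scale is k = sec φ = 1/cos φ.
1/cos φ = 3.34  ⇒  cos φ = 0.2994  ⇒  φ = arccos(0.2994) ≈ 72.6°.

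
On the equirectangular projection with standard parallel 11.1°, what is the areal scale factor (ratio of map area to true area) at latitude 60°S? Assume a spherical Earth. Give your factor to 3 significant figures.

1.96

The equidistant cylindrical projection with φ₀ = 11.1° has h = 1 (meridians true) and k = cos φ₀ / cos φ along parallels.
Areal scale = h·k = 1 × cos φ₀ / cos φ; at 60°, h = 1.000, k = 1.963, so h·k = 1.963.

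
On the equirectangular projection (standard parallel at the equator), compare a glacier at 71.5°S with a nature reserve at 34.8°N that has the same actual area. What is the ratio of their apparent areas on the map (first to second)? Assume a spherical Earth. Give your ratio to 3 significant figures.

Plate carrée maps x = Rλ, y = Rφ. The meridian scale is h = 1 and the parallel scale is k = 1/cos φ = sec φ.
Areal scale at 71.5°: h·k = 1.000 × 3.152 = 3.152.
Areal scale at 34.8°: h·k = 1.000 × 1.218 = 1.218.
Ratio = 3.152/1.218 ≈ 2.59.

2.59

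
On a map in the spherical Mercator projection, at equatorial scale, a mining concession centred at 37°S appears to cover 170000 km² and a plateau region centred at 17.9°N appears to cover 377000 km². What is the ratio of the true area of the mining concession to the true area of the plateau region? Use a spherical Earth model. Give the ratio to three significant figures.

Since Mercator area scale is 1/cos²φ, the true area equals the apparent area multiplied by cos²φ.
True area of mining concession: 170000 × cos²(37°) = 170000 × 0.6378 = 108400 km².
True area of plateau region: 377000 × cos²(17.9°) = 377000 × 0.9055 = 341400 km².
Ratio = 108400 / 341400 ≈ 0.318.

0.318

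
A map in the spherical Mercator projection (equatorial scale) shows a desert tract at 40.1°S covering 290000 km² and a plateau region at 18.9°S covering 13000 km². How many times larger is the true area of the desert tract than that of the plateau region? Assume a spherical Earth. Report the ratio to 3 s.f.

Mercator's areal exaggeration is sec²φ; hence true area = (apparent area) · cos²φ.
True area of desert tract: 290000 × cos²(40.1°) = 290000 × 0.5851 = 169700 km².
True area of plateau region: 13000 × cos²(18.9°) = 13000 × 0.8951 = 11640 km².
Ratio = 169700 / 11640 ≈ 14.6.

14.6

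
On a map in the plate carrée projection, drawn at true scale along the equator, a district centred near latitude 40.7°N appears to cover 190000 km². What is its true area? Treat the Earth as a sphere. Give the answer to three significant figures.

Plate carrée maps x = Rλ, y = Rφ. The meridian scale is h = 1 and the parallel scale is k = 1/cos φ = sec φ.
Areal scale = h·k = 1 × sec φ; at 40.7°, h = 1.000, k = 1.319, so h·k = 1.319.
True area = apparent / (areal scale) = 190000 / 1.319 ≈ 144000 km².

144000 km²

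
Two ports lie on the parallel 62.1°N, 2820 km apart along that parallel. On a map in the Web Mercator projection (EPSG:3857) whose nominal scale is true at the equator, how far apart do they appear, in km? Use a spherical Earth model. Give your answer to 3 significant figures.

6030 km

Mercator is conformal, so the point scale is isotropic: h = k = sec φ = 1/cos φ.
Along the parallel, k = sec 62.1° = 1/0.4679 = 2.137.
Map distance = 2820 × 2.137 ≈ 6030 km.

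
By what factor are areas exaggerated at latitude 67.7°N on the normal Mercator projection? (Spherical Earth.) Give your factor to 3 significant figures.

For Mercator, h = k = sec φ (a conformal cylindrical projection has a single point scale, 1/cos φ).
Areal scale = k² = sec²φ = 1/cos²(67.7°) = 1/0.3795² = 6.945.

6.95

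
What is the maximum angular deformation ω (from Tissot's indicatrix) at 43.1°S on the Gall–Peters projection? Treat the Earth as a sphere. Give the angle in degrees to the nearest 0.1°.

Gall–Peters is a cylindrical equal-area projection with standard parallels at ±45°. Cylindrical equal-area (φ₀ = 45°): h = cos φ / cos 45° along meridians, k = cos 45° / cos φ along parallels; h·k = 1.
At 43.1°: h = 1.033, k = 0.9684; principal scales a = 1.033, b = 0.9684.
sin(ω/2) = (a − b)/(a + b) = 0.06418/2.001 = 0.03207, so ω = 2 arcsin(0.03207) ≈ 3.7°.

3.7°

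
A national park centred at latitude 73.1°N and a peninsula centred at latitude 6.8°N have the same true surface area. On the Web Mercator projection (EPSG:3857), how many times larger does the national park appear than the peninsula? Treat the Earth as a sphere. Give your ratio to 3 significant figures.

On Mercator, area is exaggerated by sec²φ = 1/cos²φ.
At 73.1°: sec²(73.1°) = 1/0.2907² = 11.83.
At 6.8°: sec²(6.8°) = 1/0.9930² = 1.014.
Ratio = 11.83/1.014 = cos²(6.8°)/cos²(73.1°) ≈ 11.7.

11.7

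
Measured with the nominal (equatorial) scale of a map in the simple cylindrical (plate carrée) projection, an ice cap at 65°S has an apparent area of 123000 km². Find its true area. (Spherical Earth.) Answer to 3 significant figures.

In the plate carrée (x = Rλ, y = Rφ), meridians are true-scale (h = 1) and parallels are stretched by k = sec φ.
Areal scale = h·k = 1 × sec φ; at 65°, h = 1.000, k = 2.366, so h·k = 2.366.
True area = apparent / (areal scale) = 123000 / 2.366 ≈ 52000 km².

52000 km²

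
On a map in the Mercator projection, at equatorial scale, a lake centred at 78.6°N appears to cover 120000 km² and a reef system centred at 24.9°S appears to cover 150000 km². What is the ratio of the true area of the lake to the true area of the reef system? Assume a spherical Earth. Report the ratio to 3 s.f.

Mercator's areal exaggeration is sec²φ; hence true area = (apparent area) · cos²φ.
True area of lake: 120000 × cos²(78.6°) = 120000 × 0.03907 = 4688 km².
True area of reef system: 150000 × cos²(24.9°) = 150000 × 0.8227 = 123400 km².
Ratio = 4688 / 123400 ≈ 0.0380.

0.0380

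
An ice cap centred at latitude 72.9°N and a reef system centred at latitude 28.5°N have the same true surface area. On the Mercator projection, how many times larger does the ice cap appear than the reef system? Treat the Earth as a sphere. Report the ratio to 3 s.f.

8.93

On Mercator, area is exaggerated by sec²φ = 1/cos²φ.
At 72.9°: sec²(72.9°) = 1/0.2940² = 11.57.
At 28.5°: sec²(28.5°) = 1/0.8788² = 1.295.
Ratio = 11.57/1.295 = cos²(28.5°)/cos²(72.9°) ≈ 8.93.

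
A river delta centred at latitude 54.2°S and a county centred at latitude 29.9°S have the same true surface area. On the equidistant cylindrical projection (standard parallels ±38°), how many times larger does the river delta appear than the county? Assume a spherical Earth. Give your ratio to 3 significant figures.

1.48

With standard parallel φ₀ = 38°, the equirectangular projection gives x = Rλ cos φ₀, y = Rφ, so h = 1 and k = cos 38° / cos φ.
Areal scale at 54.2°: h·k = 1.000 × 1.347 = 1.347.
Areal scale at 29.9°: h·k = 1.000 × 0.9090 = 0.9090.
Ratio = 1.347/0.9090 ≈ 1.48.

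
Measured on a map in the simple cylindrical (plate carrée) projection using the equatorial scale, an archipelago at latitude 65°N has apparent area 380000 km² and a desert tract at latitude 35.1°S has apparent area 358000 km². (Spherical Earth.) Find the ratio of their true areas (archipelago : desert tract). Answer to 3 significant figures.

0.548

Plate carrée has h = 1 and k = sec φ, giving areal scale sec φ; true area = (apparent area) · cos φ.
True area of archipelago: 380000 × cos(65°) = 380000 × 0.4226 = 160600 km².
True area of desert tract: 358000 × cos(35.1°) = 358000 × 0.8181 = 292900 km².
Ratio = 160600 / 292900 ≈ 0.548.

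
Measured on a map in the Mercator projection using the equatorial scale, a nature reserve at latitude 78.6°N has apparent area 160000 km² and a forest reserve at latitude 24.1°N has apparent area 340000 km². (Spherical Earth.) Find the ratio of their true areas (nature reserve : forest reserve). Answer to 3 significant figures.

Mercator's areal exaggeration is sec²φ; hence true area = (apparent area) · cos²φ.
True area of nature reserve: 160000 × cos²(78.6°) = 160000 × 0.03907 = 6251 km².
True area of forest reserve: 340000 × cos²(24.1°) = 340000 × 0.8333 = 283300 km².
Ratio = 6251 / 283300 ≈ 0.0221.

0.0221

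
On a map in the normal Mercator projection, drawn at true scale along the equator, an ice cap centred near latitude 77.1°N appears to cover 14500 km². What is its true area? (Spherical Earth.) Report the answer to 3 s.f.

723 km²

For Mercator, h = k = sec φ (a conformal cylindrical projection has a single point scale, 1/cos φ).
Areal scale = k² = sec²φ = 1/cos²(77.1°) = 1/0.2233² = 20.06.
True area = apparent / (areal scale) = 14500 / 20.06 ≈ 723 km².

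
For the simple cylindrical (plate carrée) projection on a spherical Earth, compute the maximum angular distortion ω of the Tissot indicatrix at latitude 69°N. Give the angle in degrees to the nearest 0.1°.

In the plate carrée (x = Rλ, y = Rφ), meridians are true-scale (h = 1) and parallels are stretched by k = sec φ.
At 69°: h = 1.000, k = 2.790; principal scales a = 2.790, b = 1.000.
sin(ω/2) = (a − b)/(a + b) = 1.790/3.790 = 0.4724, so ω = 2 arcsin(0.4724) ≈ 56.4°.

56.4°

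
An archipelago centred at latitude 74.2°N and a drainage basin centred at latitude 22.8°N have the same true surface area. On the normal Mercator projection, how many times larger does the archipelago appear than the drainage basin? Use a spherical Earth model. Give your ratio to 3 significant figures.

On Mercator, area is exaggerated by sec²φ = 1/cos²φ.
At 74.2°: sec²(74.2°) = 1/0.2723² = 13.49.
At 22.8°: sec²(22.8°) = 1/0.9219² = 1.177.
Ratio = 13.49/1.177 = cos²(22.8°)/cos²(74.2°) ≈ 11.5.

11.5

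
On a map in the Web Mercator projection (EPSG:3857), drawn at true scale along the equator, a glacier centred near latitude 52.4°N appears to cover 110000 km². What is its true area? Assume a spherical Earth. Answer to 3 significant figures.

The Mercator projection is conformal; its linear scale factor is the same in every direction and equals sec φ = 1/cos φ.
Areal scale = k² = sec²φ = 1/cos²(52.4°) = 1/0.6101² = 2.686.
True area = apparent / (areal scale) = 110000 / 2.686 ≈ 41000 km².

41000 km²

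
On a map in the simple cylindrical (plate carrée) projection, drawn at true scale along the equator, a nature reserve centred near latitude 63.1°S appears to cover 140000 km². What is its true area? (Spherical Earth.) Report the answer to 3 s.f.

For the equirectangular projection with φ₀ = 0 (plate carrée), h = 1 along meridians and k = sec φ along parallels.
Areal scale = h·k = 1 × sec φ; at 63.1°, h = 1.000, k = 2.210, so h·k = 2.210.
True area = apparent / (areal scale) = 140000 / 2.210 ≈ 63300 km².

63300 km²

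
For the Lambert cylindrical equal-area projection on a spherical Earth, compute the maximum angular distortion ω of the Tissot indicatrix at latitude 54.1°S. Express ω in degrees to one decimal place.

58.5°

The Lambert cylindrical equal-area projection is the cylindrical equal-area projection with its standard parallel at the equator (φ₀ = 0). A cylindrical equal-area projection with standard parallel φ₀ has meridian scale h = cos φ / cos φ₀ and parallel scale k = cos φ₀ / cos φ (so areas are preserved, h·k = 1).
At 54.1°: h = 0.5864, k = 1.705; principal scales a = 1.705, b = 0.5864.
sin(ω/2) = (a − b)/(a + b) = 1.119/2.292 = 0.4883, so ω = 2 arcsin(0.4883) ≈ 58.5°.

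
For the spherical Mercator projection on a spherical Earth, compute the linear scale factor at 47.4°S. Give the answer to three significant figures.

1.48

For Mercator, h = k = sec φ (a conformal cylindrical projection has a single point scale, 1/cos φ).
k = 1/cos 47.4° = 1/0.6769 = 1.477.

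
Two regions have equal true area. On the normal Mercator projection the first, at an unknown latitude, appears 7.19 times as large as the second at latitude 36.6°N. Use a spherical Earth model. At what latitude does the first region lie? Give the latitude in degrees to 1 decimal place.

Mercator areal scale is sec²φ, so apparent-area ratio = sec²φ₁ / sec²φ₂ = cos²φ₂ / cos²φ₁.
cos²φ₂ / cos²φ₁ = 7.19  ⇒  cos φ₁ = cos 36.6° / √7.19 = 0.8028/2.681 = 0.2994.
φ₁ = arccos(0.2994) ≈ 72.6°.

72.6°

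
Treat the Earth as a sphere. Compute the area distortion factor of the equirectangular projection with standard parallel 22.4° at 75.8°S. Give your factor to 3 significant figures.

With standard parallel φ₀ = 22.4°, the equirectangular projection gives x = Rλ cos φ₀, y = Rφ, so h = 1 and k = cos 22.4° / cos φ.
Areal scale = h·k = 1 × cos φ₀ / cos φ; at 75.8°, h = 1.000, k = 3.769, so h·k = 3.769.

3.77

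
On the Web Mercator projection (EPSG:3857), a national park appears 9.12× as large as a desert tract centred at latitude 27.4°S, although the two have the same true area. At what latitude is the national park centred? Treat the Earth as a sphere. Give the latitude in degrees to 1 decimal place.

On Mercator, (apparent₁)/(apparent₂) = sec²φ₁ / sec²φ₂ when true areas are equal.
cos²φ₂ / cos²φ₁ = 9.12  ⇒  cos φ₁ = cos 27.4° / √9.12 = 0.8878/3.020 = 0.2940.
φ₁ = arccos(0.2940) ≈ 72.9°.

72.9°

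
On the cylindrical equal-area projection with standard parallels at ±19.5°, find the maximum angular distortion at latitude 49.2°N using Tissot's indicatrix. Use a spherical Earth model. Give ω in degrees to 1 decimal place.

41.1°

A cylindrical equal-area projection with standard parallel φ₀ has meridian scale h = cos φ / cos φ₀ and parallel scale k = cos φ₀ / cos φ (so areas are preserved, h·k = 1).
At 49.2°: h = 0.6932, k = 1.443; principal scales a = 1.443, b = 0.6932.
sin(ω/2) = (a − b)/(a + b) = 0.7494/2.136 = 0.3509, so ω = 2 arcsin(0.3509) ≈ 41.1°.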